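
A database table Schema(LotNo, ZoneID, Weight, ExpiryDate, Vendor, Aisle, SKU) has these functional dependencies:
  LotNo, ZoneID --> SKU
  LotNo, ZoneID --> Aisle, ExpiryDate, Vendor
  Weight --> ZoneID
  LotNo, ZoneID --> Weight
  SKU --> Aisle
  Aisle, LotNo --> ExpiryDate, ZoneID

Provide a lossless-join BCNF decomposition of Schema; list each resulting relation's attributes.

Candidate keys of the original relation: {Aisle, LotNo}, {LotNo, SKU}, {LotNo, Weight}, {LotNo, ZoneID}.
Within {Aisle, ExpiryDate, LotNo, SKU, Vendor, Weight, ZoneID}: {Weight}⁺ ∩ {Aisle, ExpiryDate, LotNo, SKU, Vendor, Weight, ZoneID} = {Weight, ZoneID}, not the whole set, so Weight --> ZoneID violates BCNF; decompose into {Weight, ZoneID} and {Aisle, ExpiryDate, LotNo, SKU, Vendor, Weight}.
{Weight, ZoneID}: every determinant is a superkey — BCNF.
Within {Aisle, ExpiryDate, LotNo, SKU, Vendor, Weight}: {SKU}⁺ ∩ {Aisle, ExpiryDate, LotNo, SKU, Vendor, Weight} = {Aisle, SKU}, not the whole set, so SKU --> Aisle violates BCNF; decompose into {Aisle, SKU} and {ExpiryDate, LotNo, SKU, Vendor, Weight}.
{Aisle, SKU}: every determinant is a superkey — BCNF.
{ExpiryDate, LotNo, SKU, Vendor, Weight}: every determinant is a superkey — BCNF.

{Aisle, SKU}; {ExpiryDate, LotNo, SKU, Vendor, Weight}; {Weight, ZoneID}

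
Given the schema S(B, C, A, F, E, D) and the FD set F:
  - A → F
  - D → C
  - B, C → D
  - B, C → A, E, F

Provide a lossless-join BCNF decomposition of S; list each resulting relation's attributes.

Candidate keys of the original relation: {B, C}, {B, D}.
In {A, B, C, D, E, F}, {A} is not a superkey ({A}⁺ restricted to this set is {A, F}), so split on A → F into {A, F} and {A, B, C, D, E}.
{A, F} has no BCNF violation.
In {A, B, C, D, E}, {D} is not a superkey ({D}⁺ restricted to this set is {C, D}), so split on D → C into {C, D} and {A, B, D, E}.
{C, D} has no BCNF violation.
{A, B, D, E} has no BCNF violation.

{A, B, D, E}; {A, F}; {C, D}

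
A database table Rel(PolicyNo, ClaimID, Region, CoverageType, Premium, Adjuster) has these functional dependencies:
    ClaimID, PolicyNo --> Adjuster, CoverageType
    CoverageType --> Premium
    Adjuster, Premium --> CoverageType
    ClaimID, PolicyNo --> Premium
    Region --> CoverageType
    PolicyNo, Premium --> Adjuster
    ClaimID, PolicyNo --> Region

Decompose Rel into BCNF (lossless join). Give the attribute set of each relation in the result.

Candidate key of the original relation: {ClaimID, PolicyNo}.
In {Adjuster, ClaimID, CoverageType, PolicyNo, Premium, Region}, {CoverageType} is not a superkey ({CoverageType}⁺ restricted to this set is {CoverageType, Premium}), so split on CoverageType --> Premium into {CoverageType, Premium} and {Adjuster, ClaimID, CoverageType, PolicyNo, Region}.
{CoverageType, Premium} has no BCNF violation.
In {Adjuster, ClaimID, CoverageType, PolicyNo, Region}, {Region} is not a superkey ({Region}⁺ restricted to this set is {CoverageType, Region}), so split on Region --> CoverageType into {CoverageType, Region} and {Adjuster, ClaimID, PolicyNo, Region}.
{CoverageType, Region} has no BCNF violation.
In {Adjuster, ClaimID, PolicyNo, Region}, {PolicyNo, Region} is not a superkey ({PolicyNo, Region}⁺ restricted to this set is {Adjuster, PolicyNo, Region}), so split on PolicyNo, Region --> Adjuster into {Adjuster, PolicyNo, Region} and {ClaimID, PolicyNo, Region}.
{Adjuster, PolicyNo, Region} has no BCNF violation.
{ClaimID, PolicyNo, Region} has no BCNF violation.

{Adjuster, PolicyNo, Region}; {ClaimID, PolicyNo, Region}; {CoverageType, Premium}; {CoverageType, Region}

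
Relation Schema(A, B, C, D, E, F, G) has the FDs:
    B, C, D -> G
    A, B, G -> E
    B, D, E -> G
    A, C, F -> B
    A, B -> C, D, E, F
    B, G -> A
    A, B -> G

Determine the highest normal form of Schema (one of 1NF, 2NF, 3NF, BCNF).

BCNF

Candidate keys: {A, B}, {A, C, F}, {B, C, D}, {B, D, E}, {B, G}. Prime attributes: {A, B, C, D, E, F, G}.
Every FD has a superkey on the left, so the relation is in BCNF.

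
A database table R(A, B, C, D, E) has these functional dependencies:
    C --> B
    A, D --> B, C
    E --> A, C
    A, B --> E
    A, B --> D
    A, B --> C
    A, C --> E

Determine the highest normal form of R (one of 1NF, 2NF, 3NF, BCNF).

3NF

Candidate keys: {A, B}, {A, C}, {A, D}, {E}. Prime attributes: {A, B, C, D, E}.
C --> B breaks BCNF: {C}⁺ = {B, C}, so {C} is not a superkey.
But every attribute on its right side ({B}) is prime, and the same holds for every other non-superkey FD, so 3NF still holds.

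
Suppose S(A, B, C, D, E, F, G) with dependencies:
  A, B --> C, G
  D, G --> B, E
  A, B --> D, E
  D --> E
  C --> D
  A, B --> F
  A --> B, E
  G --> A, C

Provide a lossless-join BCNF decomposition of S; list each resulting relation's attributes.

Candidate keys of the original relation: {A}, {G}.
Within {A, B, C, D, E, F, G}: {D}⁺ ∩ {A, B, C, D, E, F, G} = {D, E}, not the whole set, so D --> E violates BCNF; decompose into {D, E} and {A, B, C, D, F, G}.
{D, E} has no BCNF violation.
Within {A, B, C, D, F, G}: {C}⁺ ∩ {A, B, C, D, F, G} = {C, D}, not the whole set, so C --> D violates BCNF; decompose into {C, D} and {A, B, C, F, G}.
{C, D} has no BCNF violation.
{A, B, C, F, G} has no BCNF violation.

{A, B, C, F, G}; {C, D}; {D, E}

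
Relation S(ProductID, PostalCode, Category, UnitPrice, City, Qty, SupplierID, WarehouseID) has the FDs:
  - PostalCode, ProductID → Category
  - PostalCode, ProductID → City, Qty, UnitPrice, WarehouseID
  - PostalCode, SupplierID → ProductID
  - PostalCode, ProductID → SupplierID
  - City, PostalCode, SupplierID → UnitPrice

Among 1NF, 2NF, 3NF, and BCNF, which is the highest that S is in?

Candidate keys: {PostalCode, ProductID}, {PostalCode, SupplierID}. Prime attributes: {PostalCode, ProductID, SupplierID}.
The left-hand side of every FD is a superkey, so BCNF is satisfied.

BCNF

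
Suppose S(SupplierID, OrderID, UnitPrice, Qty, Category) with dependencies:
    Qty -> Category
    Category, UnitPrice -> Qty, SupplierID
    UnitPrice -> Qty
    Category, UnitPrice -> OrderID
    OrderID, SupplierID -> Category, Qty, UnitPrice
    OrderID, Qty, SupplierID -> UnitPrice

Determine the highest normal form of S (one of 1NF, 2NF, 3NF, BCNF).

2NF

Candidate keys: {OrderID, SupplierID}, {UnitPrice}. Prime attributes: {OrderID, SupplierID, UnitPrice}.
Qty -> Category breaks BCNF: {Qty}⁺ = {Category, Qty}, so {Qty} is not a superkey.
Qty -> Category has non-prime {Category} on the right and a non-superkey on the left, so 3NF fails.
No non-prime attribute depends on a proper subset of any candidate key, so 2NF holds.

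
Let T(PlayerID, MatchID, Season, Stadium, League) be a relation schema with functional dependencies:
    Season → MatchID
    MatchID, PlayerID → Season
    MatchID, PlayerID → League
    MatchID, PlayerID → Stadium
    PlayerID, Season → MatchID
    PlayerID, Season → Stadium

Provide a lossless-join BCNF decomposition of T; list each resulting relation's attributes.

{League, PlayerID, Season, Stadium}; {MatchID, Season}

Candidate keys of the original relation: {MatchID, PlayerID}, {PlayerID, Season}.
Within {League, MatchID, PlayerID, Season, Stadium}: {Season}⁺ ∩ {League, MatchID, PlayerID, Season, Stadium} = {MatchID, Season}, not the whole set, so Season → MatchID violates BCNF; decompose into {MatchID, Season} and {League, PlayerID, Season, Stadium}.
{MatchID, Season} has no BCNF violation.
{League, PlayerID, Season, Stadium} has no BCNF violation.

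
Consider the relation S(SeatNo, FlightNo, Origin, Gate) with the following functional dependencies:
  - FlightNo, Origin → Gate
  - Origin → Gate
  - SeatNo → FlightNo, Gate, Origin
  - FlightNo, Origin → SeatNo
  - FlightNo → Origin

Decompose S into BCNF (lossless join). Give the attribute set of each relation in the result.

Candidate keys of the original relation: {FlightNo}, {SeatNo}.
{FlightNo, Gate, Origin, SeatNo}: {Origin} determines {Gate, Origin} here but is not a superkey — split on Origin → Gate, giving {Gate, Origin} and {FlightNo, Origin, SeatNo}.
{Gate, Origin} is in BCNF.
{FlightNo, Origin, SeatNo} is in BCNF.

{FlightNo, Origin, SeatNo}; {Gate, Origin}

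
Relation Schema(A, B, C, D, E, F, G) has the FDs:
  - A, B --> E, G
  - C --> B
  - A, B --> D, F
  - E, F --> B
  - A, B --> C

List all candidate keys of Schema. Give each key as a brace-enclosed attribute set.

{A, B}, {A, C}, {A, E, F}

Attributes never on any right-hand side: {A} — every candidate key must contain it.
{A, B} is a candidate key since {A, B}⁺ = {A, B, C, D, E, F, G} covers every attribute.
{A, C} is a candidate key since {A, C}⁺ = {A, B, C, D, E, F, G} covers every attribute.
{A, E, F} is a candidate key since {A, E, F}⁺ = {A, B, C, D, E, F, G} covers every attribute.
Any other superkey properly contains one of these, so there are no further candidate keys.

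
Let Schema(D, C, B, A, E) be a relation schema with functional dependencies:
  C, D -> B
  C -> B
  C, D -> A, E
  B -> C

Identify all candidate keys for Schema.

{B, D}, {C, D}

{D} never appears on the right of any FD, so every key must include it.
{B, D} is a candidate key since {B, D}⁺ = {A, B, C, D, E} covers every attribute.
{C, D} is a candidate key since {C, D}⁺ = {A, B, C, D, E} covers every attribute.
These are minimal and exhaustive — every other superkey contains one of them.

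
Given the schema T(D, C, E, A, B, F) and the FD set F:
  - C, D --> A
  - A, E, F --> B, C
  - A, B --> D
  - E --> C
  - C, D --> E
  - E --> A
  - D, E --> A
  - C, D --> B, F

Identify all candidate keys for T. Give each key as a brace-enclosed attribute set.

{A, B, C}, {B, E}, {C, D}, {D, E}, {E, F}

{B, E} is a candidate key since {B, E}⁺ = {A, B, C, D, E, F} covers every attribute.
{C, D} is a candidate key since {C, D}⁺ = {A, B, C, D, E, F} covers every attribute.
{D, E} is a candidate key since {D, E}⁺ = {A, B, C, D, E, F} covers every attribute.
{E, F} is a candidate key since {E, F}⁺ = {A, B, C, D, E, F} covers every attribute.
{A, B, C} is a candidate key since {A, B, C}⁺ = {A, B, C, D, E, F} covers every attribute.
These are minimal and exhaustive — every other superkey contains one of them.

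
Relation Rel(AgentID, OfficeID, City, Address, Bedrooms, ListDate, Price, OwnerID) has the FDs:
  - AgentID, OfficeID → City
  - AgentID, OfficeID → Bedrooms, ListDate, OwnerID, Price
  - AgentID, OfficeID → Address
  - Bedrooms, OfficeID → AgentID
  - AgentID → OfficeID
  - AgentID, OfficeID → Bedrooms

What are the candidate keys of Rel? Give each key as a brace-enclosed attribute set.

{AgentID}, {Bedrooms, OfficeID}

{AgentID} is a candidate key since {AgentID}⁺ = {Address, AgentID, Bedrooms, City, ListDate, OfficeID, OwnerID, Price} covers every attribute.
{Bedrooms, OfficeID} is a candidate key since {Bedrooms, OfficeID}⁺ = {Address, AgentID, Bedrooms, City, ListDate, OfficeID, OwnerID, Price} covers every attribute.
No proper subset of any of these is a key, and no other minimal superkey exists.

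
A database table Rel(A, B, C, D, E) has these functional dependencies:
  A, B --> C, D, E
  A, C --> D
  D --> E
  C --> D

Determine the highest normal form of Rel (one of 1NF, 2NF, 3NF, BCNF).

2NF

Candidate key: {A, B}. Prime attributes: {A, B}.
A, C --> D: {A, C}⁺ = {A, C, D, E}, which is not all of the attributes, so the left side is not a superkey — BCNF is violated.
A, C --> D has non-prime {D} on the right and a non-superkey on the left, so 3NF fails.
No non-prime attribute depends on a proper subset of any candidate key, so 2NF holds.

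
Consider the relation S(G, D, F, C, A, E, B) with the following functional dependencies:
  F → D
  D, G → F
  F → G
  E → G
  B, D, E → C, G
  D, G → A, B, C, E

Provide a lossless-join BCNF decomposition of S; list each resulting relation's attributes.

Candidate keys of the original relation: {D, E}, {D, G}, {F}.
{A, B, C, D, E, F, G}: {E} determines {E, G} here but is not a superkey — split on E → G, giving {E, G} and {A, B, C, D, E, F}.
{E, G} has no BCNF violation.
{A, B, C, D, E, F} has no BCNF violation.

{A, B, C, D, E, F}; {E, G}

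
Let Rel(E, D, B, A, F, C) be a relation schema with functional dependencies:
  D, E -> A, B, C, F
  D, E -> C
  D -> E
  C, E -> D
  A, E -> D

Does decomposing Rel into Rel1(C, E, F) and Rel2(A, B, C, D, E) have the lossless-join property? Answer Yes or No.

Yes

Rel1 ∩ Rel2 = {C, E}; its closure under F is {A, B, C, D, E, F}.
Rel1 is contained in that closure, so Rel1 ∩ Rel2 -> Rel1 holds and the join is lossless.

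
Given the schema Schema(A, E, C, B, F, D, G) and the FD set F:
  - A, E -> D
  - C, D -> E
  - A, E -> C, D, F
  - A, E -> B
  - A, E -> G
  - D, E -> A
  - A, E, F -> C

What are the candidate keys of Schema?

Closure of {A, E} is {A, B, C, D, E, F, G}, the whole schema; {A, E} is a candidate key.
Closure of {C, D} is {A, B, C, D, E, F, G}, the whole schema; {C, D} is a candidate key.
Closure of {D, E} is {A, B, C, D, E, F, G}, the whole schema; {D, E} is a candidate key.
No proper subset of any of these is a key, and no other minimal superkey exists.

{A, E}, {C, D}, {D, E}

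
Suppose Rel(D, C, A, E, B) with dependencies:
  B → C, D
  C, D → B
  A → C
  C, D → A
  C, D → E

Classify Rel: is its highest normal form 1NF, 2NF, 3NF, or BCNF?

3NF

Candidate keys: {A, D}, {B}, {C, D}. Prime attributes: {A, B, C, D}.
For A → C we have {A}⁺ = {A, C}; {A} is not a superkey, so BCNF fails.
Its right-hand attributes {C} are all prime, as are those of every other non-superkey FD — the relation is in 3NF.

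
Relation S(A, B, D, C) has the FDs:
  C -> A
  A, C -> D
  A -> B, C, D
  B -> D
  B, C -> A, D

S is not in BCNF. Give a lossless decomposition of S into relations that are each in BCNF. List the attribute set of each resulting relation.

{A, B, C}; {B, D}

Candidate keys of the original relation: {A}, {C}.
In {A, B, C, D}, {B} is not a superkey ({B}⁺ restricted to this set is {B, D}), so split on B -> D into {B, D} and {A, B, C}.
{B, D} has no BCNF violation.
{A, B, C} has no BCNF violation.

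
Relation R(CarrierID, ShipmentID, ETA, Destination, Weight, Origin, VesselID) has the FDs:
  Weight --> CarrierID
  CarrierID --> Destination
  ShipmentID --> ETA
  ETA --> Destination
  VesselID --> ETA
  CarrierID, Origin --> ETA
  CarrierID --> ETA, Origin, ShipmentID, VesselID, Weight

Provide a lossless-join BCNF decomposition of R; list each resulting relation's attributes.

Candidate keys of the original relation: {CarrierID}, {Weight}.
Within {CarrierID, Destination, ETA, Origin, ShipmentID, VesselID, Weight}: {ShipmentID}⁺ ∩ {CarrierID, Destination, ETA, Origin, ShipmentID, VesselID, Weight} = {Destination, ETA, ShipmentID}, not the whole set, so ShipmentID --> Destination, ETA violates BCNF; decompose into {Destination, ETA, ShipmentID} and {CarrierID, Origin, ShipmentID, VesselID, Weight}.
Within {Destination, ETA, ShipmentID}: {ETA}⁺ ∩ {Destination, ETA, ShipmentID} = {Destination, ETA}, not the whole set, so ETA --> Destination violates BCNF; decompose into {Destination, ETA} and {ETA, ShipmentID}.
{Destination, ETA} has no BCNF violation.
{ETA, ShipmentID} has no BCNF violation.
{CarrierID, Origin, ShipmentID, VesselID, Weight} has no BCNF violation.

{CarrierID, Origin, ShipmentID, VesselID, Weight}; {Destination, ETA}; {ETA, ShipmentID}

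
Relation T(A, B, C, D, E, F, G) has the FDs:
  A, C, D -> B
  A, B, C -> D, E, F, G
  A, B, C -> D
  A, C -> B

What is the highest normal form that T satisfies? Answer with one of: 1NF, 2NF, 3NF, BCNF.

BCNF

Candidate key: {A, C}. Prime attributes: {A, C}.
The left-hand side of every FD is a superkey, so BCNF is satisfied.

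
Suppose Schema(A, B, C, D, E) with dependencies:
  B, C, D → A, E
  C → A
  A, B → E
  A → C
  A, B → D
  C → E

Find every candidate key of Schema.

{A, B}, {B, C}

{B} never appears on the right of any FD, so every key must include it.
{A, B}⁺ = {A, B, C, D, E}, which is every attribute, so {A, B} is a candidate key.
{B, C}⁺ = {A, B, C, D, E}, which is every attribute, so {B, C} is a candidate key.
No proper subset of any of these is a key, and no other minimal superkey exists.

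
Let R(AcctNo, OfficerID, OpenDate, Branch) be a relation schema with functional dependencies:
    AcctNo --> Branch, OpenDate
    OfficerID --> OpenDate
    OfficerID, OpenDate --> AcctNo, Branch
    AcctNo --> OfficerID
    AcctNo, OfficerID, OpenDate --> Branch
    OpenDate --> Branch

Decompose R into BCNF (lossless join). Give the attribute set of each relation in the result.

Candidate keys of the original relation: {AcctNo}, {OfficerID}.
{AcctNo, Branch, OfficerID, OpenDate}: {OpenDate} determines {Branch, OpenDate} here but is not a superkey — split on OpenDate --> Branch, giving {Branch, OpenDate} and {AcctNo, OfficerID, OpenDate}.
{Branch, OpenDate} is in BCNF.
{AcctNo, OfficerID, OpenDate} is in BCNF.

{AcctNo, OfficerID, OpenDate}; {Branch, OpenDate}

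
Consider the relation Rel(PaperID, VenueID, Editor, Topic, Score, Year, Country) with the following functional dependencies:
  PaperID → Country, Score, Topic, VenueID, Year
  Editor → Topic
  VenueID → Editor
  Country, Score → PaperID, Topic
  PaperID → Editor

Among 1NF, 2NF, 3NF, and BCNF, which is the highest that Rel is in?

2NF

Candidate keys: {Country, Score}, {PaperID}. Prime attributes: {Country, PaperID, Score}.
Editor → Topic breaks BCNF: {Editor}⁺ = {Editor, Topic}, so {Editor} is not a superkey.
Because {Topic} is non-prime and the left side of Editor → Topic is not a superkey, the relation is not in 3NF.
No proper subset of a key has a non-prime attribute in its closure, so there is no partial dependency; 2NF holds.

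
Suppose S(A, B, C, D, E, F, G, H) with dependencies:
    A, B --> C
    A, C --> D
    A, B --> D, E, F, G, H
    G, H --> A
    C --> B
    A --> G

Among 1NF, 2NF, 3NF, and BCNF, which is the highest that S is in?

Candidate keys: {A, B}, {A, C}, {B, G, H}, {C, G, H}. Prime attributes: {A, B, C, G, H}.
G, H --> A: {G, H}⁺ = {A, G, H}, which is not all of the attributes, so the left side is not a superkey — BCNF is violated.
Its right-hand attributes {A} are all prime, as are those of every other non-superkey FD — the relation is in 3NF.

3NF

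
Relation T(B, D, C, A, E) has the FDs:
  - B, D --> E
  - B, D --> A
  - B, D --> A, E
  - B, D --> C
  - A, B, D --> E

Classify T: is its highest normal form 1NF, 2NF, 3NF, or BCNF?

BCNF

Candidate key: {B, D}. Prime attributes: {B, D}.
Every FD has a superkey on the left, so the relation is in BCNF.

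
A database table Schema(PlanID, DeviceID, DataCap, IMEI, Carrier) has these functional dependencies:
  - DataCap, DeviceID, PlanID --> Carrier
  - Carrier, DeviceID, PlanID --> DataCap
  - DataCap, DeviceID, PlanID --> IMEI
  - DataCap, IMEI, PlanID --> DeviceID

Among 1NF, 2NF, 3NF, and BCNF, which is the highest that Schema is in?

Candidate keys: {Carrier, DeviceID, PlanID}, {DataCap, DeviceID, PlanID}, {DataCap, IMEI, PlanID}. Prime attributes: {Carrier, DataCap, DeviceID, IMEI, PlanID}.
Every FD has a superkey on the left, so the relation is in BCNF.

BCNF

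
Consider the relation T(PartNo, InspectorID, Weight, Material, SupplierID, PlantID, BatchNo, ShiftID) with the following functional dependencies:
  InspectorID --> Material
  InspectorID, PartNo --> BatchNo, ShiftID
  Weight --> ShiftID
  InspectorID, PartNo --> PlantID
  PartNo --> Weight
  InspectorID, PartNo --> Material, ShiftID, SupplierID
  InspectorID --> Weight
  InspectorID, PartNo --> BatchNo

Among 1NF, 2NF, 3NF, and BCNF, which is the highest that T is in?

Candidate key: {InspectorID, PartNo}. Prime attributes: {InspectorID, PartNo}.
InspectorID --> Material breaks BCNF: {InspectorID}⁺ = {InspectorID, Material, ShiftID, Weight}, so {InspectorID} is not a superkey.
InspectorID --> Material has non-prime {Material} on the right and a non-superkey on the left, so 3NF fails.
The proper key subset {InspectorID} of {InspectorID, PartNo} determines non-prime {Material, ShiftID, Weight}, so the relation is not even in 2NF.

1NF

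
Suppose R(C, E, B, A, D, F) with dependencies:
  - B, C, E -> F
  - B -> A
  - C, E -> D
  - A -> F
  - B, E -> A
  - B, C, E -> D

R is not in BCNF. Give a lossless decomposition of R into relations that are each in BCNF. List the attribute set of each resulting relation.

{A, B}; {A, F}; {B, C, E}; {C, D, E}

Candidate key of the original relation: {B, C, E}.
In {A, B, C, D, E, F}, {B} is not a superkey ({B}⁺ restricted to this set is {A, B, F}), so split on B -> A, F into {A, B, F} and {B, C, D, E}.
In {A, B, F}, {A} is not a superkey ({A}⁺ restricted to this set is {A, F}), so split on A -> F into {A, F} and {A, B}.
{A, F}: every determinant is a superkey — BCNF.
{A, B}: every determinant is a superkey — BCNF.
In {B, C, D, E}, {C, E} is not a superkey ({C, E}⁺ restricted to this set is {C, D, E}), so split on C, E -> D into {C, D, E} and {B, C, E}.
{C, D, E}: every determinant is a superkey — BCNF.
{B, C, E}: every determinant is a superkey — BCNF.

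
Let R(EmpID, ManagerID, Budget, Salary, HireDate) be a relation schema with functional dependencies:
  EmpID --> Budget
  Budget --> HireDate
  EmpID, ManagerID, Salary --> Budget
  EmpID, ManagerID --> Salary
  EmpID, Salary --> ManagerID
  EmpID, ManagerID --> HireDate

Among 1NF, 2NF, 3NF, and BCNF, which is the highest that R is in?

1NF

Candidate keys: {EmpID, ManagerID}, {EmpID, Salary}. Prime attributes: {EmpID, ManagerID, Salary}.
EmpID --> Budget breaks BCNF: {EmpID}⁺ = {Budget, EmpID, HireDate}, so {EmpID} is not a superkey.
EmpID --> Budget determines the non-prime attribute {Budget} from a non-superkey — 3NF is violated.
Since {EmpID} ⊂ {EmpID, ManagerID} and {EmpID}⁺ ⊇ {Budget, HireDate} with {Budget, HireDate} non-prime, there is a partial dependency; 2NF fails.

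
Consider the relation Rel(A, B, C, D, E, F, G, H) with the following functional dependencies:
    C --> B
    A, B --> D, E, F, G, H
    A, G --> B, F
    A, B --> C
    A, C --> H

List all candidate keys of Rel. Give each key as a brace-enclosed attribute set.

{A, B}, {A, C}, {A, G}

Attributes never on any right-hand side: {A} — every candidate key must contain it.
{A, B} is a candidate key since {A, B}⁺ = {A, B, C, D, E, F, G, H} covers every attribute.
{A, C} is a candidate key since {A, C}⁺ = {A, B, C, D, E, F, G, H} covers every attribute.
{A, G} is a candidate key since {A, G}⁺ = {A, B, C, D, E, F, G, H} covers every attribute.
No proper subset of any of these is a key, and no other minimal superkey exists.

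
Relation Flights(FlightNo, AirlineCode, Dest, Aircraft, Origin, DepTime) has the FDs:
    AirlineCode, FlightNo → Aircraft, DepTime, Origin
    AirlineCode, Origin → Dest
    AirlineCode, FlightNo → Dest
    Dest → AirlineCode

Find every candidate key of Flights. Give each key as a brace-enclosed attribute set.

Attributes never on any right-hand side: {FlightNo} — every candidate key must contain it.
{AirlineCode, FlightNo} is a candidate key since {AirlineCode, FlightNo}⁺ = {Aircraft, AirlineCode, DepTime, Dest, FlightNo, Origin} covers every attribute.
{Dest, FlightNo} is a candidate key since {Dest, FlightNo}⁺ = {Aircraft, AirlineCode, DepTime, Dest, FlightNo, Origin} covers every attribute.
Any other superkey properly contains one of these, so there are no further candidate keys.

{AirlineCode, FlightNo}, {Dest, FlightNo}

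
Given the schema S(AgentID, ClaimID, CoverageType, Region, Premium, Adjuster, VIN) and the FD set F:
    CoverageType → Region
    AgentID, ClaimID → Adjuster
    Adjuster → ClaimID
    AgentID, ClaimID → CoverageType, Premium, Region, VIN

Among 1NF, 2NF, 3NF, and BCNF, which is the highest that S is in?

2NF

Candidate keys: {Adjuster, AgentID}, {AgentID, ClaimID}. Prime attributes: {Adjuster, AgentID, ClaimID}.
For CoverageType → Region we have {CoverageType}⁺ = {CoverageType, Region}; {CoverageType} is not a superkey, so BCNF fails.
CoverageType → Region has non-prime {Region} on the right and a non-superkey on the left, so 3NF fails.
No non-prime attribute depends on a proper subset of any candidate key, so 2NF holds.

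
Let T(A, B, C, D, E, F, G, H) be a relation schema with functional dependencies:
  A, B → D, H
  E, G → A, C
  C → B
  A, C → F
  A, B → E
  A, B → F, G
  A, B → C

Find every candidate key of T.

{A, B}⁺ = {A, B, C, D, E, F, G, H} — all of the relation — so {A, B} is a candidate key.
{A, C}⁺ = {A, B, C, D, E, F, G, H} — all of the relation — so {A, C} is a candidate key.
{E, G}⁺ = {A, B, C, D, E, F, G, H} — all of the relation — so {E, G} is a candidate key.
No proper subset of any of these is a key, and no other minimal superkey exists.

{A, B}, {A, C}, {E, G}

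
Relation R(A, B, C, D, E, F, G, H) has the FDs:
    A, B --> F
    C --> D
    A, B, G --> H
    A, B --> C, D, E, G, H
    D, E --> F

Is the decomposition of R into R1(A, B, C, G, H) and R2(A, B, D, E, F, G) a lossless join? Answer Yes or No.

Yes

The shared attributes are {A, B, G} and {A, B, G}⁺ = {A, B, C, D, E, F, G, H}.
Since R1 ⊆ {A, B, C, D, E, F, G, H}, the intersection is a superkey of R1; the decomposition is lossless.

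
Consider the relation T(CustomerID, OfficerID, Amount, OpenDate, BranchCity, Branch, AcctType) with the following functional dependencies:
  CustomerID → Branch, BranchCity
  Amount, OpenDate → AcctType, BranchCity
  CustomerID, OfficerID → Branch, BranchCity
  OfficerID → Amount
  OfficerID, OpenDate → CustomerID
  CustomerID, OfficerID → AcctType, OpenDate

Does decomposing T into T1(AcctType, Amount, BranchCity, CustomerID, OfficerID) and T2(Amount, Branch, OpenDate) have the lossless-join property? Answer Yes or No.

No

Common attributes: {Amount}; their closure is {Amount}.
T1 ⊄ {Amount} and T2 ⊄ {Amount}, so the split is lossy.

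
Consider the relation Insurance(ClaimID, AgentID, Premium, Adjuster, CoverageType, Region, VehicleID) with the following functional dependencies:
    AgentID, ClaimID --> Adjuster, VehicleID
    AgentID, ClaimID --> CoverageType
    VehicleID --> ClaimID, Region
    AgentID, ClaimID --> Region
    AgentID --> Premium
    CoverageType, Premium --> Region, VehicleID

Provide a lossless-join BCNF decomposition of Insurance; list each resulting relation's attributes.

Candidate keys of the original relation: {AgentID, ClaimID}, {AgentID, CoverageType}, {AgentID, VehicleID}.
Within {Adjuster, AgentID, ClaimID, CoverageType, Premium, Region, VehicleID}: {VehicleID}⁺ ∩ {Adjuster, AgentID, ClaimID, CoverageType, Premium, Region, VehicleID} = {ClaimID, Region, VehicleID}, not the whole set, so VehicleID --> ClaimID, Region violates BCNF; decompose into {ClaimID, Region, VehicleID} and {Adjuster, AgentID, CoverageType, Premium, VehicleID}.
{ClaimID, Region, VehicleID} is in BCNF.
Within {Adjuster, AgentID, CoverageType, Premium, VehicleID}: {AgentID}⁺ ∩ {Adjuster, AgentID, CoverageType, Premium, VehicleID} = {AgentID, Premium}, not the whole set, so AgentID --> Premium violates BCNF; decompose into {AgentID, Premium} and {Adjuster, AgentID, CoverageType, VehicleID}.
{AgentID, Premium} is in BCNF.
{Adjuster, AgentID, CoverageType, VehicleID} is in BCNF.

{Adjuster, AgentID, CoverageType, VehicleID}; {AgentID, Premium}; {ClaimID, Region, VehicleID}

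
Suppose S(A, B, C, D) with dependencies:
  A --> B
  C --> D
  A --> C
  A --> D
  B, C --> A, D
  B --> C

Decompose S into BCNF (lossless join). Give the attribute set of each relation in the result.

{A, B, C}; {C, D}

Candidate keys of the original relation: {A}, {B}.
In {A, B, C, D}, {C} is not a superkey ({C}⁺ restricted to this set is {C, D}), so split on C --> D into {C, D} and {A, B, C}.
{C, D}: every determinant is a superkey — BCNF.
{A, B, C}: every determinant is a superkey — BCNF.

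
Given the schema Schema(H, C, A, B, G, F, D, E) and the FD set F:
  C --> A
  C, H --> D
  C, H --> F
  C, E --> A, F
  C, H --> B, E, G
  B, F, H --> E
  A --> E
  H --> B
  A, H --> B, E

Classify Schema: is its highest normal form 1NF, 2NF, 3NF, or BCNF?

Candidate key: {C, H}. Prime attributes: {C, H}.
For C --> A we have {C}⁺ = {A, C, E, F}; {C} is not a superkey, so BCNF fails.
C --> A determines the non-prime attribute {A} from a non-superkey — 3NF is violated.
The proper key subset {C} of {C, H} determines non-prime {A, E, F}, so the relation is not even in 2NF.

1NF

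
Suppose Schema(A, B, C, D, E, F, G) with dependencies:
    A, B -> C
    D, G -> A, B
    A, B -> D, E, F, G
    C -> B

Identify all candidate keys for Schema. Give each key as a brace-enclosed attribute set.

{A, B}, {A, C}, {D, G}

{A, B} is a candidate key since {A, B}⁺ = {A, B, C, D, E, F, G} covers every attribute.
{A, C} is a candidate key since {A, C}⁺ = {A, B, C, D, E, F, G} covers every attribute.
{D, G} is a candidate key since {D, G}⁺ = {A, B, C, D, E, F, G} covers every attribute.
Any other superkey properly contains one of these, so there are no further candidate keys.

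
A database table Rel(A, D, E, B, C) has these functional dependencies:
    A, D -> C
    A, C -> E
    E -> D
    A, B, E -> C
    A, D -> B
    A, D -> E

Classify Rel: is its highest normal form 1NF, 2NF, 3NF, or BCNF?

Candidate keys: {A, C}, {A, D}, {A, E}. Prime attributes: {A, C, D, E}.
For E -> D we have {E}⁺ = {D, E}; {E} is not a superkey, so BCNF fails.
Since {D} ⊆ prime attributes and every other non-superkey FD also has a prime right side, the schema is in 3NF.

3NF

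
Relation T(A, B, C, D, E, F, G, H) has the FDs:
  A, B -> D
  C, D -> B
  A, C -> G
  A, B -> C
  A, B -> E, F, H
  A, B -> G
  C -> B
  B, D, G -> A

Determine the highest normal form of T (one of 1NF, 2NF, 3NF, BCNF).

3NF

Candidate keys: {A, B}, {A, C}, {B, D, G}, {C, D, G}. Prime attributes: {A, B, C, D, G}.
C, D -> B breaks BCNF: {C, D}⁺ = {B, C, D}, so {C, D} is not a superkey.
Its right-hand attributes {B} are all prime, as are those of every other non-superkey FD — the relation is in 3NF.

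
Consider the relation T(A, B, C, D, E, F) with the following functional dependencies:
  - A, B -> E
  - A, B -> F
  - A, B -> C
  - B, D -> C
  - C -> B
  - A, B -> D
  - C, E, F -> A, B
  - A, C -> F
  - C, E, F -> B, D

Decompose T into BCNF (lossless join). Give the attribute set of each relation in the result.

{A, B, D, E, F}; {B, C}; {C, D}

Candidate keys of the original relation: {A, B}, {A, C}, {B, D, E, F}, {C, E, F}.
{A, B, C, D, E, F}: {B, D} determines {B, C, D} here but is not a superkey — split on B, D -> C, giving {B, C, D} and {A, B, D, E, F}.
{B, C, D}: {C} determines {B, C} here but is not a superkey — split on C -> B, giving {B, C} and {C, D}.
{B, C}: every determinant is a superkey — BCNF.
{C, D}: every determinant is a superkey — BCNF.
{A, B, D, E, F}: every determinant is a superkey — BCNF.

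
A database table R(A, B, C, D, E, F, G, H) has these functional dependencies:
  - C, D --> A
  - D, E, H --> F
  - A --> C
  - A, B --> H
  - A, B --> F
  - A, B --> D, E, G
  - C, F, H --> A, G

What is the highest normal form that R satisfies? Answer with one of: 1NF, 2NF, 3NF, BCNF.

Candidate keys: {A, B}, {B, C, D}, {B, C, F, H}. Prime attributes: {A, B, C, D, F, H}.
C, D --> A: {C, D}⁺ = {A, C, D}, which is not all of the attributes, so the left side is not a superkey — BCNF is violated.
Because {G} is non-prime and the left side of C, F, H --> A, G is not a superkey, the relation is not in 3NF.
The proper key subset {C, F, H} of {B, C, F, H} determines non-prime {G}, so the relation is not even in 2NF.

1NF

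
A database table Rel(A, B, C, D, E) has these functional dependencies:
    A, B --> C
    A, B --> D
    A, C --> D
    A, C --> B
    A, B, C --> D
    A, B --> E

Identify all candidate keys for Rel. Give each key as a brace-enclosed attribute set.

No FD produces {A}, so it must be in every candidate key.
{A, B}⁺ = {A, B, C, D, E} — all of the relation — so {A, B} is a candidate key.
{A, C}⁺ = {A, B, C, D, E} — all of the relation — so {A, C} is a candidate key.
No proper subset of any of these is a key, and no other minimal superkey exists.

{A, B}, {A, C}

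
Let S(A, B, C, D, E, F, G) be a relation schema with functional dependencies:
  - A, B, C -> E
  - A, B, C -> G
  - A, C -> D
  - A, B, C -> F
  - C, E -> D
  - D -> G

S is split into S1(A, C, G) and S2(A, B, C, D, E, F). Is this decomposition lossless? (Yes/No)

S1 ∩ S2 = {A, C}; its closure under F is {A, C, D, G}.
S1 is contained in that closure, so S1 ∩ S2 -> S1 holds and the join is lossless.

Yes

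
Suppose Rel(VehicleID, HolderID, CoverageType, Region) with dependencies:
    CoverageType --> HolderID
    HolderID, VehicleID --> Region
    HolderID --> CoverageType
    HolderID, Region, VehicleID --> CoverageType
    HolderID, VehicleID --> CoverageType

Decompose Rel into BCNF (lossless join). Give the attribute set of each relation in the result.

{CoverageType, HolderID}; {CoverageType, Region, VehicleID}

Candidate keys of the original relation: {CoverageType, VehicleID}, {HolderID, VehicleID}.
Within {CoverageType, HolderID, Region, VehicleID}: {CoverageType}⁺ ∩ {CoverageType, HolderID, Region, VehicleID} = {CoverageType, HolderID}, not the whole set, so CoverageType --> HolderID violates BCNF; decompose into {CoverageType, HolderID} and {CoverageType, Region, VehicleID}.
{CoverageType, HolderID} is in BCNF.
{CoverageType, Region, VehicleID} is in BCNF.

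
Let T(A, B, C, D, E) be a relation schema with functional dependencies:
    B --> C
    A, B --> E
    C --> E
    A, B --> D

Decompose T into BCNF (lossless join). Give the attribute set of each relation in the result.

Candidate key of the original relation: {A, B}.
In {A, B, C, D, E}, {B} is not a superkey ({B}⁺ restricted to this set is {B, C, E}), so split on B --> C, E into {B, C, E} and {A, B, D}.
In {B, C, E}, {C} is not a superkey ({C}⁺ restricted to this set is {C, E}), so split on C --> E into {C, E} and {B, C}.
{C, E}: every determinant is a superkey — BCNF.
{B, C}: every determinant is a superkey — BCNF.
{A, B, D}: every determinant is a superkey — BCNF.

{A, B, D}; {B, C}; {C, E}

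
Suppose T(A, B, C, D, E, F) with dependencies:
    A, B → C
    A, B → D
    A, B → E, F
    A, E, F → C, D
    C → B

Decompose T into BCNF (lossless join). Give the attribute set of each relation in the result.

{A, C, D, E, F}; {B, C}

Candidate keys of the original relation: {A, B}, {A, C}, {A, E, F}.
In {A, B, C, D, E, F}, {C} is not a superkey ({C}⁺ restricted to this set is {B, C}), so split on C → B into {B, C} and {A, C, D, E, F}.
{B, C} has no BCNF violation.
{A, C, D, E, F} has no BCNF violation.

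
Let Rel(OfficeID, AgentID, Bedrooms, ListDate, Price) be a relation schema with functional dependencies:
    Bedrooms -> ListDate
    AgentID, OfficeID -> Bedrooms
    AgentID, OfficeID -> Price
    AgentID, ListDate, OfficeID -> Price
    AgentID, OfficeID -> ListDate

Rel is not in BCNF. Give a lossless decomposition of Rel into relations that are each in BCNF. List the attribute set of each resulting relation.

Candidate key of the original relation: {AgentID, OfficeID}.
{AgentID, Bedrooms, ListDate, OfficeID, Price}: {Bedrooms} determines {Bedrooms, ListDate} here but is not a superkey — split on Bedrooms -> ListDate, giving {Bedrooms, ListDate} and {AgentID, Bedrooms, OfficeID, Price}.
{Bedrooms, ListDate} has no BCNF violation.
{AgentID, Bedrooms, OfficeID, Price} has no BCNF violation.

{AgentID, Bedrooms, OfficeID, Price}; {Bedrooms, ListDate}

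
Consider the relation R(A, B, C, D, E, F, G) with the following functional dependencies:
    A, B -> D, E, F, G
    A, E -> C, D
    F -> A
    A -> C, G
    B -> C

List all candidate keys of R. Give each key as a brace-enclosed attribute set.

No FD produces {B}, so it must be in every candidate key.
{A, B} is a candidate key since {A, B}⁺ = {A, B, C, D, E, F, G} covers every attribute.
{B, F} is a candidate key since {B, F}⁺ = {A, B, C, D, E, F, G} covers every attribute.
Any other superkey properly contains one of these, so there are no further candidate keys.

{A, B}, {B, F}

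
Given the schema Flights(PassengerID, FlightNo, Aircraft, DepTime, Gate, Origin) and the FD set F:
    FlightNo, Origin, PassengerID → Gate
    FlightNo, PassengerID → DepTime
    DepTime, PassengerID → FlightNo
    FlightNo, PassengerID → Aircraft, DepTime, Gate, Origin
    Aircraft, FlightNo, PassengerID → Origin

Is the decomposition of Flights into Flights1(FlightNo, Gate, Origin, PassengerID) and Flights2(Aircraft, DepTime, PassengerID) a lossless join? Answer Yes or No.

No

The shared attributes are {PassengerID} and {PassengerID}⁺ = {PassengerID}.
The closure covers neither Flights1 nor Flights2 entirely; the join is not lossless.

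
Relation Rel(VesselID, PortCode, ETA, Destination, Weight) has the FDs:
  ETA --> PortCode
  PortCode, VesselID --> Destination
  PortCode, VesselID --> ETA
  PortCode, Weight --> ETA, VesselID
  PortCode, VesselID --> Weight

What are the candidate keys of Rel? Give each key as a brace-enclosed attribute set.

Closure of {ETA, VesselID} is {Destination, ETA, PortCode, VesselID, Weight}, the whole schema; {ETA, VesselID} is a candidate key.
Closure of {ETA, Weight} is {Destination, ETA, PortCode, VesselID, Weight}, the whole schema; {ETA, Weight} is a candidate key.
Closure of {PortCode, VesselID} is {Destination, ETA, PortCode, VesselID, Weight}, the whole schema; {PortCode, VesselID} is a candidate key.
Closure of {PortCode, Weight} is {Destination, ETA, PortCode, VesselID, Weight}, the whole schema; {PortCode, Weight} is a candidate key.
These are minimal and exhaustive — every other superkey contains one of them.

{ETA, VesselID}, {ETA, Weight}, {PortCode, VesselID}, {PortCode, Weight}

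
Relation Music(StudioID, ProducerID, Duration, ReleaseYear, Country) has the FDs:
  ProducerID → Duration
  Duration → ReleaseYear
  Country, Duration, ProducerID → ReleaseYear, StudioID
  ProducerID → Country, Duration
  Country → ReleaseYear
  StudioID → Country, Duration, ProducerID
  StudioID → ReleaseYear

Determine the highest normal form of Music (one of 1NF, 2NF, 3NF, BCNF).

Candidate keys: {ProducerID}, {StudioID}. Prime attributes: {ProducerID, StudioID}.
Duration → ReleaseYear breaks BCNF: {Duration}⁺ = {Duration, ReleaseYear}, so {Duration} is not a superkey.
Because {ReleaseYear} is non-prime and the left side of Duration → ReleaseYear is not a superkey, the relation is not in 3NF.
Every candidate key is a single attribute, so no partial dependency is possible; 2NF holds.

2NF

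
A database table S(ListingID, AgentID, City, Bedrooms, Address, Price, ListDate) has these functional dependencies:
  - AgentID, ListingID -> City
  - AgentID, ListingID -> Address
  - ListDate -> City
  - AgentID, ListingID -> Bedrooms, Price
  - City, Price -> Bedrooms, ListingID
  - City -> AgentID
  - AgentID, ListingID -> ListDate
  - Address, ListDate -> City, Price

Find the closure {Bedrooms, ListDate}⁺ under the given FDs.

Start with {Bedrooms, ListDate}.
ListDate -> City applies; add {City} → now {Bedrooms, City, ListDate}.
City -> AgentID applies; add {AgentID} → now {AgentID, Bedrooms, City, ListDate}.
No further FD applies.

{AgentID, Bedrooms, City, ListDate}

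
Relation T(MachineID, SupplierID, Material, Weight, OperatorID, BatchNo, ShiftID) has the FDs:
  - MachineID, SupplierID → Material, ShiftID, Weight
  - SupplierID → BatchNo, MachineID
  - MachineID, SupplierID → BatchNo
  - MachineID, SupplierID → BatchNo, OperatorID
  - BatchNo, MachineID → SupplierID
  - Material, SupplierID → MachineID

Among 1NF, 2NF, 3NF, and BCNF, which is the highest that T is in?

BCNF

Candidate keys: {BatchNo, MachineID}, {SupplierID}. Prime attributes: {BatchNo, MachineID, SupplierID}.
Every FD has a superkey on the left, so the relation is in BCNF.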